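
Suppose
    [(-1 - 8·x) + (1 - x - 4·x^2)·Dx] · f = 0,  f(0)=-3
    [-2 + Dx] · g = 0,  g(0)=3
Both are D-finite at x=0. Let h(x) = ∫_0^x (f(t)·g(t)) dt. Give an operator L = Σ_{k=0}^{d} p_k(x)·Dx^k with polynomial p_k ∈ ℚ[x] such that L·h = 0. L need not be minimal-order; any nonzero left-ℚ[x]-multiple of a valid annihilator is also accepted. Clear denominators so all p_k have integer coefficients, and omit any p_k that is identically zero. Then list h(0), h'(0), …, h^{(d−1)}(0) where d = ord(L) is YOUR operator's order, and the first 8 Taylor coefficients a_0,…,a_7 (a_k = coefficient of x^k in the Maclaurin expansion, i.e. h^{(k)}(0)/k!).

L = (3 + 6·x - 8·x^2)·Dx + (-1 + x + 4·x^2)·Dx^2  (order 2).
h: a_k = 0, -9, -27/2, -27, -201/4, -531/5, -2229/10, -2473/5, …
ICs: h(0) = 0, h′(0) = -9.

f: a_k = -3, -3, -15, -27, -87, -195, -543, -1323, …
g: a_k = 3, 6, 6, 4, 2, 4/5, 4/15, 8/105, …
L₀ := L_f ⊗_s L_g (sym. prod.), ord ≤ 1.
h=∫h₀ ⇒ L = L₀·Dx.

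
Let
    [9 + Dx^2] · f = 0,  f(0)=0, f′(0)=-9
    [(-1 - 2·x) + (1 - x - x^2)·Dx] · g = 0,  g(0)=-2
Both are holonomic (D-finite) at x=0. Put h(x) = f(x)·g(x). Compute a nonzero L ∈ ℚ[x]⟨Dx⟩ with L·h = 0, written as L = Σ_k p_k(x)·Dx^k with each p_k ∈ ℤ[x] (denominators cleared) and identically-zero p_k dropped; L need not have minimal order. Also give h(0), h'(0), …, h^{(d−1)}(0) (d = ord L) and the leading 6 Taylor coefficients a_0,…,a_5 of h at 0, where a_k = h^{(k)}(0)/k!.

f: a_k = 0, -9, 0, 27/2, 0, -243/40, …
g: a_k = -2, -2, -4, -6, -10, -16, …
f·g: L₀ = L_f ⊗_s L_g, ord ≤ 2·1.
L = (-7 + 9·x + 9·x^2) + (2 + 4·x)·Dx + (-1 + x + x^2)·Dx^2  (order 2).
h: a_k = 0, 18, 18, 9, 27, 963/20, …
ICs: h(0) = 0, h′(0) = 18.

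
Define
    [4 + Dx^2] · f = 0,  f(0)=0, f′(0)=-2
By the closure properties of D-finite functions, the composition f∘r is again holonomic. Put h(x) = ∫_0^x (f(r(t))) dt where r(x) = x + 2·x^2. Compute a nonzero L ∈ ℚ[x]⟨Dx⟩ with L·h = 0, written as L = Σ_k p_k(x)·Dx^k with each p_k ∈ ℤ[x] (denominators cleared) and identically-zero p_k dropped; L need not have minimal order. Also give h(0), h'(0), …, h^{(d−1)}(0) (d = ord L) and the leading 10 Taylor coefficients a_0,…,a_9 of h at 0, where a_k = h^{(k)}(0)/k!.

f: a_k = 0, -2, 0, 4/3, 0, -4/15, 0, 8/315, 0, -4/2835, …
Change of var in L_f (x↦r) gives L₀.
h=∫h₀ ⇒ L = L₀·Dx.
L = (4 + 48·x + 192·x^2 + 256·x^3)·Dx - 4·Dx^2 + (1 + 4·x)·Dx^3  (order 3).
h: a_k = 0, 0, -1, -4/3, 1/3, 8/5, 118/45, 8/7, -419/315, -944/405, …
ICs: h(0) = 0, h′(0) = 0, h′′(0) = -2.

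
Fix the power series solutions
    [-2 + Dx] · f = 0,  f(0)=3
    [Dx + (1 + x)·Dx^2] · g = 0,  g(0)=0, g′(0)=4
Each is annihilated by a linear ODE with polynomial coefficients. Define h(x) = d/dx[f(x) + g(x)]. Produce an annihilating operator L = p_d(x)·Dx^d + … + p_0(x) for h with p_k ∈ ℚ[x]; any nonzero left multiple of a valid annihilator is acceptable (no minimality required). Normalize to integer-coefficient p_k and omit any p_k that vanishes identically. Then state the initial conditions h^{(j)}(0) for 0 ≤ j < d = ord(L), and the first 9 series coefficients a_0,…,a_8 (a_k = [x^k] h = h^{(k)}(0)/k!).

L = (-8 - 4·x) + (-2 - 8·x - 4·x^2)·Dx + (3 + 5·x + 2·x^2)·Dx^2  (order 2).
h: a_k = 10, 8, 16, 4, 8, -12/5, 68/15, -404/105, 424/105, …
ICs: h(0) = 10, h′(0) = 8.

f: a_k = 3, 6, 6, 4, 2, 4/5, 4/15, 8/105, 2/105, …
g: a_k = 0, 4, -2, 4/3, -1, 4/5, -2/3, 4/7, -1/2, …
f+g: L₀ = lclm(L_f,L_g), ord ≤ 1+2.
h=h₀': d/dx-closure on L₀ ⇒ L.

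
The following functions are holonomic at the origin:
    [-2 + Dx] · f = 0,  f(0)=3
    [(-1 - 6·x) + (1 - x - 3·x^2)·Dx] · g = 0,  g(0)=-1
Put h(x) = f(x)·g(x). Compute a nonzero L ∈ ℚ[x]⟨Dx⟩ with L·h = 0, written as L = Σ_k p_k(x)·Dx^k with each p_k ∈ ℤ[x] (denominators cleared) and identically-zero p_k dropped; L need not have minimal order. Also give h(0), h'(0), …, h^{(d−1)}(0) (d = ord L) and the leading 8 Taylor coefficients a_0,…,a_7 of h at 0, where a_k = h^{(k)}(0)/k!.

f: a_k = 3, 6, 6, 4, 2, 4/5, 4/15, 8/105, …
g: a_k = -1, -1, -4, -7, -19, -40, -97, -217, …
Product ⇒ symmetric product L₀, ord ≤ 1.
L = (3 + 4·x - 6·x^2) + (-1 + x + 3·x^2)·Dx  (order 1).
h: a_k = -3, -9, -24, -55, -129, -1474/5, -10231/15, -54829/35, …
ICs: h(0) = -3.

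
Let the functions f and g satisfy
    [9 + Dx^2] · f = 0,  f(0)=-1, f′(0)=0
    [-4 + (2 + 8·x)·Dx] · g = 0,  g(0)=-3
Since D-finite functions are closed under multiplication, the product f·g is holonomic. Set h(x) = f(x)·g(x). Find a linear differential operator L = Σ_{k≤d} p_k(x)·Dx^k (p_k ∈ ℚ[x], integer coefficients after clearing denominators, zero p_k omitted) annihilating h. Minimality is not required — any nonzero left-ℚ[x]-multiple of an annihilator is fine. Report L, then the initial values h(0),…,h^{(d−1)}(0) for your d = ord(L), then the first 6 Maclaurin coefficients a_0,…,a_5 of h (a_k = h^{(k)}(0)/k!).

L = (21 + 72·x + 144·x^2) + (-4 - 16·x)·Dx + (1 + 8·x + 16·x^2)·Dx^2  (order 2).
h: a_k = 3, 6, -39/2, -15, 57/8, 201/4, …
ICs: h(0) = 3, h′(0) = 6.

f: a_k = -1, 0, 9/2, 0, -27/8, 0, …
g: a_k = -3, -6, 6, -12, 30, -84, …
h₀=f·g: eliminate ⇒ L₀, order ≤ 2·1.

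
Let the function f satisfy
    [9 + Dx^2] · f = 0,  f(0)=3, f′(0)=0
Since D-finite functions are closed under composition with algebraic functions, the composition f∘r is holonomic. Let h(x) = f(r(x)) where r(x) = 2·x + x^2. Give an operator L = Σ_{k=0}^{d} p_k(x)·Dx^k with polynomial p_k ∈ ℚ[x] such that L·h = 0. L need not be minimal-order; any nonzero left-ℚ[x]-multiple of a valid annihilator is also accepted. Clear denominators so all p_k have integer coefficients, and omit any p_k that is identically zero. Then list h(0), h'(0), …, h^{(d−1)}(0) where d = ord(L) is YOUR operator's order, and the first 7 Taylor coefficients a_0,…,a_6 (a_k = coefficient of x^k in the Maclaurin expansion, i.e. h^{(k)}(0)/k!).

L = (36 + 108·x + 108·x^2 + 36·x^3) - Dx + (1 + x)·Dx^2  (order 2).
h: a_k = 3, 0, -54, -54, 297/2, 324, 243/5, …
ICs: h(0) = 3, h′(0) = 0.

f: a_k = 3, 0, -27/2, 0, 81/8, 0, -243/80, …
f∘r: x↦r, Dx↦Dx/r' in L_f ⇒ L₀.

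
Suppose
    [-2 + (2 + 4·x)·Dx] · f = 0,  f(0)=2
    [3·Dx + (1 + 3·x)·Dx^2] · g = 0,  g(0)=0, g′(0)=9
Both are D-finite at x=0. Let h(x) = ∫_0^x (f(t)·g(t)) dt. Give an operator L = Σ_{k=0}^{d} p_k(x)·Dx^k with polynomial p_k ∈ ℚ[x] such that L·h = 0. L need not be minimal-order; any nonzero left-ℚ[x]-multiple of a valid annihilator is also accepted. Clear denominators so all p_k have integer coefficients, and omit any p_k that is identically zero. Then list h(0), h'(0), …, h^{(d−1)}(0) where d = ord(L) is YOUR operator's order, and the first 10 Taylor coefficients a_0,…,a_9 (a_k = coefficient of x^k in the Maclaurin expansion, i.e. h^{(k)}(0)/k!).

L = 3·x·Dx + (1 + 2·x)·Dx^2 + (1 + 7·x + 16·x^2 + 12·x^3)·Dx^3  (order 3).
h: a_k = 0, 0, 9, -3, 9/2, -9, 789/40, -12681/280, 120123/1120, -18201/70, …
ICs: h(0) = 0, h′(0) = 0, h′′(0) = 18.

f: a_k = 2, 2, -1, 1, -5/4, 7/4, -21/8, 33/8, -429/64, 715/64, …
g: a_k = 0, 9, -27/2, 27, -243/4, 729/5, -729/2, 6561/7, -19683/8, 6561, …
L₀ := L_f ⊗_s L_g (sym. prod.), ord ≤ 2.
h=∫₀ˣh₀: take L = L₀·Dx.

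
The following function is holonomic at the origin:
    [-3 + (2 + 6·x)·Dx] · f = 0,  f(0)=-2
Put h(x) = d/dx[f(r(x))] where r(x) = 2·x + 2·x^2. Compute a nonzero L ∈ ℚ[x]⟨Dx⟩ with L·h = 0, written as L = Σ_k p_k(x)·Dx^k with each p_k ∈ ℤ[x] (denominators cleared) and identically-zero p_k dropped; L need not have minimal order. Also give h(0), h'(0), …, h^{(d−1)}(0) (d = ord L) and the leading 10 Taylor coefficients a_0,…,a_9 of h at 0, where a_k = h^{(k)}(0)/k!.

f: a_k = -2, -3, 9/4, -27/8, 405/64, -1701/128, 15309/512, -72171/1024, 2814669/16384, -14073345/32768, …
L₀ from L_f via x↦r, Dx↦r'^{-1}Dx.
h₀' ⇒ L via d/dx closure of L₀.
L = -1 + (-1 - 8·x - 18·x^2 - 12·x^3)·Dx  (order 1).
h: a_k = -6, 6, -27, 117, -2025/4, 8829/4, -77679/8, 344493/8, -12306249/64, 55266705/64, …
ICs: h(0) = -6.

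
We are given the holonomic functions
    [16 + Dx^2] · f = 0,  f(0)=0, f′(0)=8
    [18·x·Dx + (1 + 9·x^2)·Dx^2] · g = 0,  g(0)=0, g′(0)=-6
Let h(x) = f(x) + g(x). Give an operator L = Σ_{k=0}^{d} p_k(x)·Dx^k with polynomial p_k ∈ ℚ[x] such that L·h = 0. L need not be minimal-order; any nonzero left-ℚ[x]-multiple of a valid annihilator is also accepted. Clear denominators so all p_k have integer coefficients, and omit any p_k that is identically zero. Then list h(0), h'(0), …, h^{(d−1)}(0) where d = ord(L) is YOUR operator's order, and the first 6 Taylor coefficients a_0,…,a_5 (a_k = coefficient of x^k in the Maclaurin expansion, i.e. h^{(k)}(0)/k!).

L = (-13248·x + 181440·x^3 + 186624·x^5)·Dx + (-16 + 6048·x^2 + 66096·x^4 + 93312·x^6)·Dx^2 + (-828·x + 11340·x^3 + 11664·x^5)·Dx^3 + (-1 + 378·x^2 + 4131·x^4 + 5832·x^6)·Dx^4  (order 4).
h: a_k = 0, 2, 0, -10/3, 0, -1202/15, …
ICs: h(0) = 0, h′(0) = 2, h′′(0) = 0, h′′′(0) = -20.

f: a_k = 0, 8, 0, -64/3, 0, 256/15, …
g: a_k = 0, -6, 0, 18, 0, -486/5, …
f+g: L₀ = lclm(L_f,L_g), ord ≤ 2+2.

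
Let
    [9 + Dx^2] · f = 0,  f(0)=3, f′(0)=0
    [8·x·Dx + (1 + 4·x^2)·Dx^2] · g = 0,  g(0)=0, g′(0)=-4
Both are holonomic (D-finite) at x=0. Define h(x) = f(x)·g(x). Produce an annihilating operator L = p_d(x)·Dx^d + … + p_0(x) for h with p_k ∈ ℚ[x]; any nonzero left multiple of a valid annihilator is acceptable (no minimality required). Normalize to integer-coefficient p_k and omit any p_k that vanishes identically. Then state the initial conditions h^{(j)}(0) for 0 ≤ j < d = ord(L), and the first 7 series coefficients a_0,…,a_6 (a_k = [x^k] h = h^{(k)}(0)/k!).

f: a_k = 3, 0, -27/2, 0, 81/8, 0, -243/80, …
g: a_k = 0, -4, 0, 16/3, 0, -64/5, 0, …
Product ⇒ symmetric product L₀, ord ≤ 4.
L = (2925 + 31536·x^2 + 95904·x^4 + 186624·x^6 + 186624·x^8) + (2448·x + 20160·x^3 + 62208·x^5 + 82944·x^7)·Dx + (442 + 5088·x^2 + 19008·x^4 + 41472·x^6 + 41472·x^8)·Dx^2 + (272·x + 2240·x^3 + 6912·x^5 + 9216·x^7)·Dx^3 + (13 + 176·x^2 + 928·x^4 + 2304·x^6 + 2304·x^8)·Dx^4  (order 4).
h: a_k = 0, -12, 0, 70, 0, -1509/10, 0, …
ICs: h(0) = 0, h′(0) = -12, h′′(0) = 0, h′′′(0) = 420.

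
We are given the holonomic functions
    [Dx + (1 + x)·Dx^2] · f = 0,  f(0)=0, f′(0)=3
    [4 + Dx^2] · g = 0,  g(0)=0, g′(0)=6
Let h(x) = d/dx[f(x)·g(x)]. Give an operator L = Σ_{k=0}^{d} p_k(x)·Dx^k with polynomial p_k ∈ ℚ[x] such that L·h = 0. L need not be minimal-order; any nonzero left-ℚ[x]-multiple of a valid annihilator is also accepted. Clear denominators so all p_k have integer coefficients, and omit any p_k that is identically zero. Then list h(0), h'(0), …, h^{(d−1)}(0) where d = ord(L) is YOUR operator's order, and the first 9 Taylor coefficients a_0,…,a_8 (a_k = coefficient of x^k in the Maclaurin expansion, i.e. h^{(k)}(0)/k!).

f: a_k = 0, 3, -3/2, 1, -3/4, 3/5, -1/2, 3/7, -3/8, …
g: a_k = 0, 6, 0, -4, 0, 4/5, 0, -8/105, 0, …
Sym-product of L_f,L_g gives L₀ (≤ ord 4).
h₀' ⇒ L via d/dx closure of L₀.
L = (-56 + 896·x + 4416·x^2 + 8064·x^3 + 7136·x^4 + 3072·x^5 + 512·x^6) + (72 + 776·x + 2080·x^2 + 2400·x^3 + 1280·x^4 + 256·x^5)·Dx + (70 + 824·x + 2780·x^2 + 4416·x^3 + 3664·x^4 + 1536·x^5 + 256·x^6)·Dx^2 + (18 + 194·x + 520·x^2 + 600·x^3 + 320·x^4 + 64·x^5)·Dx^3 + (21 + 150·x + 419·x^2 + 600·x^3 + 470·x^4 + 192·x^5 + 32·x^6)·Dx^4  (order 4).
h: a_k = 0, 36, -27, -24, 15/2, 12, -42/5, 208/35, -927/140, …
ICs: h(0) = 0, h′(0) = 36, h′′(0) = -54, h′′′(0) = -144.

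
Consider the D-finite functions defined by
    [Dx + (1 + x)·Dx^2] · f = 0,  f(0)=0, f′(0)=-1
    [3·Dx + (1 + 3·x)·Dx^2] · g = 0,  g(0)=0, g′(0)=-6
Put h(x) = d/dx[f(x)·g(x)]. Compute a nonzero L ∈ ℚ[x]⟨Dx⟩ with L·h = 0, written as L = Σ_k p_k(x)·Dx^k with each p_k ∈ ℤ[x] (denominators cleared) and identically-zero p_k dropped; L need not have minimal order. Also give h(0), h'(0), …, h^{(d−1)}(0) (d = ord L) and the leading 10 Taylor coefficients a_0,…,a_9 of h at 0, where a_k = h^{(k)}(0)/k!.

f: a_k = 0, -1, 1/2, -1/3, 1/4, -1/5, 1/6, -1/7, 1/8, -1/9, …
g: a_k = 0, -6, 9, -18, 81/2, -486/5, 243, -4374/7, 6561/4, -4374, …
Sym-product of L_f,L_g gives L₀ (≤ ord 4).
Differentiate: ansatz ord ≤ ord L₀ ⇒ L.
L = (30 + 72·x + 54·x^2) + (76 + 354·x + 540·x^2 + 270·x^3)·Dx + (29 + 200·x + 486·x^2 + 504·x^3 + 189·x^4)·Dx^2 + (2 + 19·x + 68·x^2 + 114·x^3 + 90·x^4 + 27·x^5)·Dx^3  (order 3).
h: a_k = 0, 12, -36, 98, -270, 3807/5, -10934/5, 44511/7, -652401/35, 11536799/210, …
ICs: h(0) = 0, h′(0) = 12, h′′(0) = -72.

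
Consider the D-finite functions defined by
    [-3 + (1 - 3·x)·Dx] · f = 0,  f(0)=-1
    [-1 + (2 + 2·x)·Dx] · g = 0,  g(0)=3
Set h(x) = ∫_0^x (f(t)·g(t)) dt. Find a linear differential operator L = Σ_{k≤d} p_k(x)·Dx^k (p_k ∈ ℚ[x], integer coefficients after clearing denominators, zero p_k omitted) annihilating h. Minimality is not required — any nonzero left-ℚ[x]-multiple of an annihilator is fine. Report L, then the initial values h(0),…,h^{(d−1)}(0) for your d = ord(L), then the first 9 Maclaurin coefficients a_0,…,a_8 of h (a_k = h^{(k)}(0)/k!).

f: a_k = -1, -3, -9, -27, -81, -243, -729, -2187, -6561, …
g: a_k = 3, 3/2, -3/8, 3/16, -15/128, 21/256, -63/1024, 99/2048, -1287/32768, …
f·g: L₀ = L_f ⊗_s L_g, ord ≤ 1·1.
Integrate: L := L₀·Dx.
L = (7 + 3·x)·Dx + (-2 + 4·x + 6·x^2)·Dx^2  (order 2).
h: a_k = 0, -3, -21/4, -83/8, -1497/64, -35913/640, -71833/512, -2585925/7168, -15515649/16384, …
ICs: h(0) = 0, h′(0) = -3.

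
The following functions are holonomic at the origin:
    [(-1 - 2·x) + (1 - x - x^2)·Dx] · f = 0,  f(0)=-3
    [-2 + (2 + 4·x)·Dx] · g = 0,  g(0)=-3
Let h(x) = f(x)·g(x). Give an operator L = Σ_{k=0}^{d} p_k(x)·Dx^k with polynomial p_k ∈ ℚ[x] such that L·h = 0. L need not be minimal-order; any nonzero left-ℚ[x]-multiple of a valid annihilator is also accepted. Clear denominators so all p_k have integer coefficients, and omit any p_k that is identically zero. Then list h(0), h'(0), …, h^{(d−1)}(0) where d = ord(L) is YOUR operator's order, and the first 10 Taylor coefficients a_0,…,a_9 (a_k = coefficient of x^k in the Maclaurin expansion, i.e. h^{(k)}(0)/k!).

f: a_k = -3, -3, -6, -9, -15, -24, -39, -63, -102, -165, …
g: a_k = -3, -3, 3/2, -3/2, 15/8, -21/8, 63/16, -99/16, 1287/128, -2145/128, …
h₀=f·g: eliminate ⇒ L₀, order ≤ 1·1.
L = (2 + 3·x + 3·x^2) + (-1 - x + 3·x^2 + 2·x^3)·Dx  (order 1).
h: a_k = 9, 18, 45/2, 45, 495/8, 459/4, 2637/16, 2385/8, 55395/128, 49995/64, …
ICs: h(0) = 9.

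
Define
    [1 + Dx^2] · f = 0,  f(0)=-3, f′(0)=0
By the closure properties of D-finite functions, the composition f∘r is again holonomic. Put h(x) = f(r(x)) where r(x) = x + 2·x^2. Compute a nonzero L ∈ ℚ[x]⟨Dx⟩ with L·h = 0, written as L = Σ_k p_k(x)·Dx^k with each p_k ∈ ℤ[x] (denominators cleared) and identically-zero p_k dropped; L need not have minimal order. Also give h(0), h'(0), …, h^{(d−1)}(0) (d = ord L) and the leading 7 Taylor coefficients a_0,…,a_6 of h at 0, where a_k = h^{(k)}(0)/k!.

L = (1 + 12·x + 48·x^2 + 64·x^3) - 4·Dx + (1 + 4·x)·Dx^2  (order 2).
h: a_k = -3, 0, 3/2, 6, 47/8, -1, -719/240, …
ICs: h(0) = -3, h′(0) = 0.

f: a_k = -3, 0, 3/2, 0, -1/8, 0, 1/240, …
h₀=f(r): pull back L_f along r ⇒ L₀.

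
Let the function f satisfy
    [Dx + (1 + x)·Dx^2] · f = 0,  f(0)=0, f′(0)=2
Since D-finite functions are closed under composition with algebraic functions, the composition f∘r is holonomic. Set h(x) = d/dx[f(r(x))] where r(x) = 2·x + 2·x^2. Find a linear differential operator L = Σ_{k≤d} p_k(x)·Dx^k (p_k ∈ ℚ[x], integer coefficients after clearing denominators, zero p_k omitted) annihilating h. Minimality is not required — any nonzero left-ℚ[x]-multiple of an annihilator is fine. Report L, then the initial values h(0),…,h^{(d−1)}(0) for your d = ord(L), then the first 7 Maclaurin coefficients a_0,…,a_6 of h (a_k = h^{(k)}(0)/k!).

L = (4·x + 4·x^2) + (1 + 4·x + 6·x^2 + 4·x^3)·Dx  (order 1).
h: a_k = 4, 0, -8, 16, -16, 0, 32, …
ICs: h(0) = 4.

f: a_k = 0, 2, -1, 2/3, -1/2, 2/5, -1/3, …
f∘r: x↦r, Dx↦Dx/r' in L_f ⇒ L₀.
h=h₀': d/dx-closure on L₀ ⇒ L.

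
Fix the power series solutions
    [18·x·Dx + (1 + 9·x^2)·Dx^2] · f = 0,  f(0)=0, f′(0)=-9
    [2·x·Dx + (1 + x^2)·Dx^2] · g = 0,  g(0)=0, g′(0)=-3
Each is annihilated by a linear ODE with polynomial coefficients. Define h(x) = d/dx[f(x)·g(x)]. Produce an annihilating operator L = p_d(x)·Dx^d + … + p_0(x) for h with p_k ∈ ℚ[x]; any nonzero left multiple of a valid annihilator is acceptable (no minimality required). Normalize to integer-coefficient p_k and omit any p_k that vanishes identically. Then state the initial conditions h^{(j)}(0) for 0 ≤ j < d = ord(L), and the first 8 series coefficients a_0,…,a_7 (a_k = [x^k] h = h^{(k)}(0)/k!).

f: a_k = 0, -9, 0, 27, 0, -729/5, 0, 6561/7, …
g: a_k = 0, -3, 0, 1, 0, -3/5, 0, 3/7, …
h₀=f·g: eliminate ⇒ L₀, order ≤ 2·2.
h=h₀': d/dx-closure on L₀ ⇒ L.
L = (-216·x - 3600·x^3 - 5184·x^5 + 6480·x^7 + 17496·x^9) + (-40 - 1452·x^2 - 6480·x^4 - 4536·x^6 + 22680·x^8 + 26244·x^10)·Dx + (-80·x - 980·x^3 - 2160·x^5 + 2952·x^7 + 12960·x^9 + 8748·x^11)·Dx^2 + (-1 - 20·x^2 - 109·x^4 + 981·x^8 + 1620·x^10 + 729·x^12)·Dx^3  (order 3).
h: a_k = 0, 54, 0, -360, 0, 14094/5, 0, -166752/7, …
ICs: h(0) = 0, h′(0) = 54, h′′(0) = 0.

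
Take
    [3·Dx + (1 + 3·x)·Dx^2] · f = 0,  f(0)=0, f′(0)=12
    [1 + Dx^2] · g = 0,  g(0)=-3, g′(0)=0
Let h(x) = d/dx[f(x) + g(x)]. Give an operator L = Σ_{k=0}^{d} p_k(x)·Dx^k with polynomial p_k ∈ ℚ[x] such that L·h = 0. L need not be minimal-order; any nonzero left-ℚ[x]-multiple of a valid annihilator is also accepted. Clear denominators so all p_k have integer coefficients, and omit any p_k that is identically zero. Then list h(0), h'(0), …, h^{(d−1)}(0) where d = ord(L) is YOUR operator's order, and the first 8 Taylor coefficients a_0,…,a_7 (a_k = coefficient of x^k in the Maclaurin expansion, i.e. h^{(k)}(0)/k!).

f: a_k = 0, 12, -18, 36, -81, 972/5, -486, 8748/7, …
g: a_k = -3, 0, 3/2, 0, -1/8, 0, 1/240, 0, …
f+g: L₀ = lclm(L_f,L_g), ord ≤ 2+2.
h=h₀': d/dx-closure on L₀ ⇒ L.
L = (165 + 18·x + 27·x^2) + (19 + 63·x + 27·x^2 + 27·x^3)·Dx + (165 + 18·x + 27·x^2)·Dx^2 + (19 + 63·x + 27·x^2 + 27·x^3)·Dx^3  (order 3).
h: a_k = 12, -33, 108, -649/2, 972, -116639/40, 8748, -44089921/1680, …
ICs: h(0) = 12, h′(0) = -33, h′′(0) = 216.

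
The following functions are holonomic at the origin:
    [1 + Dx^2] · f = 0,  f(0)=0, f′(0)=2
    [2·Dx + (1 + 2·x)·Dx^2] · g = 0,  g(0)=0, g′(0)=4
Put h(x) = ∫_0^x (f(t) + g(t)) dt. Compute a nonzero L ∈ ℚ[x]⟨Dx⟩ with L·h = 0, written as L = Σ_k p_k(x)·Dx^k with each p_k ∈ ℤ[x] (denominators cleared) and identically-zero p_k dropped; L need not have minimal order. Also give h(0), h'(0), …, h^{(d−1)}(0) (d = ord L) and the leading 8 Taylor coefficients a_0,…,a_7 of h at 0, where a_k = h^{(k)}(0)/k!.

f: a_k = 0, 2, 0, -1/3, 0, 1/60, 0, -1/2520, …
g: a_k = 0, 4, -4, 16/3, -8, 64/5, -64/3, 256/7, …
h₀=f+g: left-lcm gives L₀, ord ≤ 4.
Integrate: L := L₀·Dx.
L = (50 + 8·x + 8·x^2)·Dx^2 + (9 + 22·x + 12·x^2 + 8·x^3)·Dx^3 + (50 + 8·x + 8·x^2)·Dx^4 + (9 + 22·x + 12·x^2 + 8·x^3)·Dx^5  (order 5).
h: a_k = 0, 0, 3, -4/3, 5/4, -8/5, 769/360, -64/21, …
ICs: h(0) = 0, h′(0) = 0, h′′(0) = 6, h′′′(0) = -8, h′′′′(0) = 30.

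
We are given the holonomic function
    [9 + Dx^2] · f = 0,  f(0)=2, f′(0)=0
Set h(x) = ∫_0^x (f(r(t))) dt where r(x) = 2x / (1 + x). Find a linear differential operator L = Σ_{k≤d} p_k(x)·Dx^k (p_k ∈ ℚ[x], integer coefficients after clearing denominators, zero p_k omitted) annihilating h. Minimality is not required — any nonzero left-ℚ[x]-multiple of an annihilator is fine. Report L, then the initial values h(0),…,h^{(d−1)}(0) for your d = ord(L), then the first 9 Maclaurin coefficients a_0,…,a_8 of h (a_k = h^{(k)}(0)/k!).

f: a_k = 2, 0, -9, 0, 27/4, 0, -81/40, 0, 729/2240, …
Change of var in L_f (x↦r) gives L₀.
h=∫h₀ ⇒ L = L₀·Dx.
L = 36·Dx + (2 + 6·x + 6·x^2 + 2·x^3)·Dx^2 + (1 + 4·x + 6·x^2 + 4·x^3 + x^4)·Dx^3  (order 3).
h: a_k = 0, 2, 0, -12, 18, 0, -48, 3852/35, -729/5, …
ICs: h(0) = 0, h′(0) = 2, h′′(0) = 0.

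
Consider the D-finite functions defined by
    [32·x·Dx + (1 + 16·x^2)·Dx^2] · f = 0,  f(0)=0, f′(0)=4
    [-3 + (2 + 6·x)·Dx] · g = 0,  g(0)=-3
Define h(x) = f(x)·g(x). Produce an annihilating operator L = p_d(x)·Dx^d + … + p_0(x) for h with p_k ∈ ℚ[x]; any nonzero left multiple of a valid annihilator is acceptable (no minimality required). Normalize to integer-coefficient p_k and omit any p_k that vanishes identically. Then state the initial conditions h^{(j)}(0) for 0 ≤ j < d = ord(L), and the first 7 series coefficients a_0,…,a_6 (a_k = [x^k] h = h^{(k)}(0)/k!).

L = (27 - 192·x - 144·x^2) + (-12 + 92·x + 576·x^2 + 576·x^3)·Dx + (4 + 24·x + 100·x^2 + 384·x^3 + 576·x^4)·Dx^2  (order 2).
h: a_k = 0, -12, -18, 155/2, 303/4, -103749/160, -285867/320, …
ICs: h(0) = 0, h′(0) = -12.

f: a_k = 0, 4, 0, -64/3, 0, 1024/5, 0, …
g: a_k = -3, -9/2, 27/8, -81/16, 1215/128, -5103/256, 45927/1024, …
L₀ := L_f ⊗_s L_g (sym. prod.), ord ≤ 2.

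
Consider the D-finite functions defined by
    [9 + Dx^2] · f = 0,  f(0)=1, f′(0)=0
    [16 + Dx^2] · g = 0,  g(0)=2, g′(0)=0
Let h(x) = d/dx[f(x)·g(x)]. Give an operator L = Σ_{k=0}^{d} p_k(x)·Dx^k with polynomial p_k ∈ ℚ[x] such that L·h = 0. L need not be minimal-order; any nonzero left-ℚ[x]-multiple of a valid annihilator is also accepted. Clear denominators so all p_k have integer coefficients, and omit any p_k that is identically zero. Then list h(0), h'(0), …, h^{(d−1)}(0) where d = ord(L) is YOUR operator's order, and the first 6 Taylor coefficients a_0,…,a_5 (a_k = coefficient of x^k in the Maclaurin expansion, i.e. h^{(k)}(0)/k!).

L = 49 + 50·Dx^2 + Dx^4  (order 4).
h: a_k = 0, -50, 0, 1201/3, 0, -11765/12, …
ICs: h(0) = 0, h′(0) = -50, h′′(0) = 0, h′′′(0) = 2402.

f: a_k = 1, 0, -9/2, 0, 27/8, 0, …
g: a_k = 2, 0, -16, 0, 64/3, 0, …
L₀ := L_f ⊗_s L_g (sym. prod.), ord ≤ 4.
Differentiate: ansatz ord ≤ ord L₀ ⇒ L.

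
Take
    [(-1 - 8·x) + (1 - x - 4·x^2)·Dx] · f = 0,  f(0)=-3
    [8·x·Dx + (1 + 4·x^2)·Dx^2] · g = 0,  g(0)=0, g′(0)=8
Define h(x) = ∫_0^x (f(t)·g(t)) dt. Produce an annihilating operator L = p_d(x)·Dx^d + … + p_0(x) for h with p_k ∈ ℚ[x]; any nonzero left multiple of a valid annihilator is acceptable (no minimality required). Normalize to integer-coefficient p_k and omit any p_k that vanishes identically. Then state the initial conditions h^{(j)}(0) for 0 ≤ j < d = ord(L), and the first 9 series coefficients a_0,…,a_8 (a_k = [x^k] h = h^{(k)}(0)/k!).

L = (8 + 8·x + 96·x^2)·Dx + (2 + 8·x + 16·x^2 + 96·x^3)·Dx^2 + (-1 + x + 4·x^3 + 16·x^4)·Dx^3  (order 3).
h: a_k = 0, 0, -12, -8, -22, -184/5, -1532/15, -6744/35, -3133/7, …
ICs: h(0) = 0, h′(0) = 0, h′′(0) = -24.

f: a_k = -3, -3, -15, -27, -87, -195, -543, -1323, -3495, …
g: a_k = 0, 8, 0, -32/3, 0, 128/5, 0, -512/7, 0, …
h₀=f·g: eliminate ⇒ L₀, order ≤ 1·2.
h=∫h₀ ⇒ L = L₀·Dx.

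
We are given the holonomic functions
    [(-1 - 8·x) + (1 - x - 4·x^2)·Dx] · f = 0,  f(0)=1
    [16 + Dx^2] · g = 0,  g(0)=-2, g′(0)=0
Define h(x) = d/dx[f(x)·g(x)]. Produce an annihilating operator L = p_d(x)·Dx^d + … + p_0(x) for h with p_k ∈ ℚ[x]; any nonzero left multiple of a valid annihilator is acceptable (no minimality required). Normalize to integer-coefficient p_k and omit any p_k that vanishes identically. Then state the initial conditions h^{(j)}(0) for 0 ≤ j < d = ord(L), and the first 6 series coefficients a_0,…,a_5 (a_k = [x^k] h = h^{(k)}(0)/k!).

f: a_k = 1, 1, 5, 9, 29, 65, …
g: a_k = -2, 0, 16, 0, -64/3, 0, …
Product ⇒ symmetric product L₀, ord ≤ 2.
Differentiate: ansatz ord ≤ ord L₀ ⇒ L.
L = (-12 - 64·x - 224·x^2 + 256·x^3 + 512·x^4) + (-1 - 4·x + 48·x^2 + 128·x^3)·Dx + (1 - 3·x - 10·x^2 + 16·x^3 + 32·x^4)·Dx^2  (order 2).
h: a_k = -2, 12, -6, 8/3, -110/3, 604/15, …
ICs: h(0) = -2, h′(0) = 12.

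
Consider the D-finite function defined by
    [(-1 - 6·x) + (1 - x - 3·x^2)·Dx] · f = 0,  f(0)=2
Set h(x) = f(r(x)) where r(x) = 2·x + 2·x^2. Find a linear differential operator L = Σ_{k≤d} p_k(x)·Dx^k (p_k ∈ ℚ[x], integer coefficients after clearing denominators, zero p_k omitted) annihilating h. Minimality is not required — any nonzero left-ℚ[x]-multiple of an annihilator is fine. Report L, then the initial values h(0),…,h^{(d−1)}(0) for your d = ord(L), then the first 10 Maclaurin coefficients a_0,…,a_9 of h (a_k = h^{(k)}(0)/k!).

L = (2 + 28·x + 72·x^2 + 48·x^3) + (-1 + 2·x + 14·x^2 + 24·x^3 + 12·x^4)·Dx  (order 1).
h: a_k = 2, 4, 36, 176, 976, 5328, 28976, 158080, 861408, 4695296, …
ICs: h(0) = 2.

f: a_k = 2, 2, 8, 14, 38, 80, 194, 434, 1016, 2318, …
Substitute x→r, Dx→(1/r')Dx; clear ⇒ L₀.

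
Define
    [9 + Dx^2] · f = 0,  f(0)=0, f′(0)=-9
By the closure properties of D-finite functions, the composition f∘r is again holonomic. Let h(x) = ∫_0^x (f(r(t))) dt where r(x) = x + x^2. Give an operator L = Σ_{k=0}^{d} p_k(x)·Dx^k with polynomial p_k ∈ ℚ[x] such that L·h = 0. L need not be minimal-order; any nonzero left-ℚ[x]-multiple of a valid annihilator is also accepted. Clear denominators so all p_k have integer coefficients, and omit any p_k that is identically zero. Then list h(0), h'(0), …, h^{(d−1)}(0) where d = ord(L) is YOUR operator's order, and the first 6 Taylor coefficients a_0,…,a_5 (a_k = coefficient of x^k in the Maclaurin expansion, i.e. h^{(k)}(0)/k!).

L = (9 + 54·x + 108·x^2 + 72·x^3)·Dx - 2·Dx^2 + (1 + 2·x)·Dx^3  (order 3).
h: a_k = 0, 0, -9/2, -3, 27/8, 81/10, …
ICs: h(0) = 0, h′(0) = 0, h′′(0) = -9.

f: a_k = 0, -9, 0, 27/2, 0, -243/40, …
Substitute x→r, Dx→(1/r')Dx; clear ⇒ L₀.
h=∫₀ˣh₀: take L = L₀·Dx.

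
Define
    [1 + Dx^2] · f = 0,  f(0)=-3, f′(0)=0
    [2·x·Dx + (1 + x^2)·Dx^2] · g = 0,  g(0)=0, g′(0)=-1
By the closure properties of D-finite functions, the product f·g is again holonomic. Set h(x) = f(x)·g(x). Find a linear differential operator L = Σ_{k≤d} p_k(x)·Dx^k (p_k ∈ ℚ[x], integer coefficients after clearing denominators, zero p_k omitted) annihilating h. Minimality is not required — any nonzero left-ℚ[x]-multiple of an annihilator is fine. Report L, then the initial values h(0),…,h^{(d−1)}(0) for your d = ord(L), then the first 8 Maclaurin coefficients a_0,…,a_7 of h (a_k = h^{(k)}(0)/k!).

f: a_k = -3, 0, 3/2, 0, -1/8, 0, 1/240, 0, …
g: a_k = 0, -1, 0, 1/3, 0, -1/5, 0, 1/7, …
Sym-product of L_f,L_g gives L₀ (≤ ord 4).
L = (10 + 26·x^2 + 11·x^4 + 4·x^6 + x^8) + (12·x + 20·x^3 + 12·x^5 + 4·x^7)·Dx + (12 + 32·x^2 + 18·x^4 + 8·x^6 + 2·x^8)·Dx^2 + (12·x + 20·x^3 + 12·x^5 + 4·x^7)·Dx^3 + (2 + 6·x^2 + 7·x^4 + 4·x^6 + x^8)·Dx^4  (order 4).
h: a_k = 0, 3, 0, -5/2, 0, 49/40, 0, -1301/1680, …
ICs: h(0) = 0, h′(0) = 3, h′′(0) = 0, h′′′(0) = -15.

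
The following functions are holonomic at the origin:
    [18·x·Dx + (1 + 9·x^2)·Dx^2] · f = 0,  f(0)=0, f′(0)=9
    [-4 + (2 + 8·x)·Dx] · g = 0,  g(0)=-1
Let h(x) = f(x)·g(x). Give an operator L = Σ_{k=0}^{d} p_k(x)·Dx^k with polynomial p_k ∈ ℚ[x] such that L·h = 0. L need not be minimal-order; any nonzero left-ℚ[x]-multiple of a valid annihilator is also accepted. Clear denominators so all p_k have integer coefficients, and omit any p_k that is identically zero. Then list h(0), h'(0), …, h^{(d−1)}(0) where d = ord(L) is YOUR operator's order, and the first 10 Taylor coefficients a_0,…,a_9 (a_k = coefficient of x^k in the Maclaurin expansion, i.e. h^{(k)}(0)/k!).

L = (12 - 36·x - 36·x^2) + (-4 + 2·x + 108·x^2 + 144·x^3)·Dx + (1 + 8·x + 25·x^2 + 72·x^3 + 144·x^4)·Dx^2  (order 2).
h: a_k = 0, -9, -18, 45, 18, -549/5, -2178/5, 60021/35, -11502/35, -10665/7, …
ICs: h(0) = 0, h′(0) = -9.

f: a_k = 0, 9, 0, -27, 0, 729/5, 0, -6561/7, 0, 6561, …
g: a_k = -1, -2, 2, -4, 10, -28, 84, -264, 858, -2860, …
L₀ := L_f ⊗_s L_g (sym. prod.), ord ≤ 2.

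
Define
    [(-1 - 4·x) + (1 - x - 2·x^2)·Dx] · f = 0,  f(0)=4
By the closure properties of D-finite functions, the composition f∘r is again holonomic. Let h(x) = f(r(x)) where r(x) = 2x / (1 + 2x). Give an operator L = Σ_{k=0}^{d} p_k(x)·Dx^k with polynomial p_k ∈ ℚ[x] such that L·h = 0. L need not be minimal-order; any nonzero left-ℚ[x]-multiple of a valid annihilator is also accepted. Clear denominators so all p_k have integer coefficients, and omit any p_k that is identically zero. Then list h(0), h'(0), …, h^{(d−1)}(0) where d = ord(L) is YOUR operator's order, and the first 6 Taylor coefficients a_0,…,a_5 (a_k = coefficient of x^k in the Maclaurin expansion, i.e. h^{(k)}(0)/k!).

L = (2 + 20·x) + (-1 - 4·x + 4·x^2 + 16·x^3)·Dx  (order 1).
h: a_k = 4, 8, 32, 0, 256, -512, …
ICs: h(0) = 4.

f: a_k = 4, 4, 12, 20, 44, 84, …
L₀ from L_f via x↦r, Dx↦r'^{-1}Dx.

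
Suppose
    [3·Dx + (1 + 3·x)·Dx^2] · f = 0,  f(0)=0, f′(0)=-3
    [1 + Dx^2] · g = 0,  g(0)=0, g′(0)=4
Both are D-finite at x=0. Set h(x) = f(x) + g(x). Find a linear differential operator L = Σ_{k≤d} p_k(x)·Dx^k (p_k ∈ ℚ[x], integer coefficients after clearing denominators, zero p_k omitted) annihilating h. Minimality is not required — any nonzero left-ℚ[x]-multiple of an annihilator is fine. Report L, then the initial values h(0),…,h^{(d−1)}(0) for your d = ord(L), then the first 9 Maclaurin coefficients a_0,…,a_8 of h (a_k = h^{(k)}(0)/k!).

L = (165 + 18·x + 27·x^2)·Dx + (19 + 63·x + 27·x^2 + 27·x^3)·Dx^2 + (165 + 18·x + 27·x^2)·Dx^3 + (19 + 63·x + 27·x^2 + 27·x^3)·Dx^4  (order 4).
h: a_k = 0, 1, 9/2, -29/3, 81/4, -1457/30, 243/2, -393661/1260, 6561/8, …
ICs: h(0) = 0, h′(0) = 1, h′′(0) = 9, h′′′(0) = -58.

f: a_k = 0, -3, 9/2, -9, 81/4, -243/5, 243/2, -2187/7, 6561/8, …
g: a_k = 0, 4, 0, -2/3, 0, 1/30, 0, -1/1260, 0, …
Sum ⇒ L₀ = lclm(L_f,L_g) in ℚ(x)⟨Dx⟩.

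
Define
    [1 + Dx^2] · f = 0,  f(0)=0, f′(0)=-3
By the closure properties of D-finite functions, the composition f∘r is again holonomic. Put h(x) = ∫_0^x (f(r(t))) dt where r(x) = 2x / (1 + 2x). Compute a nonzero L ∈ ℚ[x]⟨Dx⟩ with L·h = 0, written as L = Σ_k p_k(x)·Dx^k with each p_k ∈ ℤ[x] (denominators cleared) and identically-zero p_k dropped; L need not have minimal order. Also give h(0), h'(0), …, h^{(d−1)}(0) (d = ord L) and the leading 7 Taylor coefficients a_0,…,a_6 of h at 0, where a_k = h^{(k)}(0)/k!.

f: a_k = 0, -3, 0, 1/2, 0, -1/40, 0, …
h₀=f(r): pull back L_f along r ⇒ L₀.
h=∫₀ˣh₀: take L = L₀·Dx.
L = 4·Dx + (4 + 24·x + 48·x^2 + 32·x^3)·Dx^2 + (1 + 8·x + 24·x^2 + 32·x^3 + 16·x^4)·Dx^3  (order 3).
h: a_k = 0, 0, -3, 4, -5, 24/5, -2/15, …
ICs: h(0) = 0, h′(0) = 0, h′′(0) = -6.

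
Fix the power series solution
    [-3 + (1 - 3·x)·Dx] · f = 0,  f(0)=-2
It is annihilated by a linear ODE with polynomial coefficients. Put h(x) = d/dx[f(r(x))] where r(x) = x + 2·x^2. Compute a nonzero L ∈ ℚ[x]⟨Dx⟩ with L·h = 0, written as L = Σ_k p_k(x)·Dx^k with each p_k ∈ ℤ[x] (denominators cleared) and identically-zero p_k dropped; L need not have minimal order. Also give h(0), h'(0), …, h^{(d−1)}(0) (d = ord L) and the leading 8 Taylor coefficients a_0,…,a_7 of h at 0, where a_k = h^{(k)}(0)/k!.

f: a_k = -2, -6, -18, -54, -162, -486, -1458, -4374, …
f∘r: x↦r, Dx↦Dx/r' in L_f ⇒ L₀.
Differentiate: ansatz ord ≤ ord L₀ ⇒ L.
L = (10 + 36·x + 72·x^2) + (-1 - x + 18·x^2 + 24·x^3)·Dx  (order 1).
h: a_k = -6, -60, -378, -2232, -12150, -63828, -325458, -1626480, …
ICs: h(0) = -6.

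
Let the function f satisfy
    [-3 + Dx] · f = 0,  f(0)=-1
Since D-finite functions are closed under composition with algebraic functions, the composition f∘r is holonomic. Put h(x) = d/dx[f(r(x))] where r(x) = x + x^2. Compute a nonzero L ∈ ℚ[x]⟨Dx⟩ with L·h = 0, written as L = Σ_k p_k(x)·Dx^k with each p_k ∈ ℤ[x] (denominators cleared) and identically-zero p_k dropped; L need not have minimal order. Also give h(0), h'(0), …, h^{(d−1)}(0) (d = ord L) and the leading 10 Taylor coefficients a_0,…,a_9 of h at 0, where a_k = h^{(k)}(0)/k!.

L = (5 + 12·x + 12·x^2) + (-1 - 2·x)·Dx  (order 1).
h: a_k = -3, -15, -81/2, -171/2, -1161/8, -8613/40, -4509/16, -188217/560, -1646811/4480, -1678239/4480, …
ICs: h(0) = -3.

f: a_k = -1, -3, -9/2, -9/2, -27/8, -81/40, -81/80, -243/560, -729/4480, -243/4480, …
L₀ from L_f via x↦r, Dx↦r'^{-1}Dx.
h=h₀': d/dx-closure on L₀ ⇒ L.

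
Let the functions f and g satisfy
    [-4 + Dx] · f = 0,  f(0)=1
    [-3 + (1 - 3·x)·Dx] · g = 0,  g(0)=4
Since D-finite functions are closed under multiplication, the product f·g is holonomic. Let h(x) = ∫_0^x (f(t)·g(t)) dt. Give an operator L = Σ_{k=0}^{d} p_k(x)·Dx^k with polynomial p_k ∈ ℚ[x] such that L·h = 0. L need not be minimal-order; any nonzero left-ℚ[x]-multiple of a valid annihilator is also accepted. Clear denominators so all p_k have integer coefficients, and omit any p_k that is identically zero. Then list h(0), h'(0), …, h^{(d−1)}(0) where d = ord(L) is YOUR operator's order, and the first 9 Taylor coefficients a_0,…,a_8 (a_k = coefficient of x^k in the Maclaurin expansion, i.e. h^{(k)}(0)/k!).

L = (7 - 12·x)·Dx + (-1 + 3·x)·Dx^2  (order 2).
h: a_k = 0, 4, 14, 116/3, 293/3, 3644/15, 27586/45, 497572/315, 2613277/630, …
ICs: h(0) = 0, h′(0) = 4.

f: a_k = 1, 4, 8, 32/3, 32/3, 128/15, 256/45, 1024/315, 512/315, …
g: a_k = 4, 12, 36, 108, 324, 972, 2916, 8748, 26244, …
L₀ := L_f ⊗_s L_g (sym. prod.), ord ≤ 1.
∫: right-multiply L₀ by Dx.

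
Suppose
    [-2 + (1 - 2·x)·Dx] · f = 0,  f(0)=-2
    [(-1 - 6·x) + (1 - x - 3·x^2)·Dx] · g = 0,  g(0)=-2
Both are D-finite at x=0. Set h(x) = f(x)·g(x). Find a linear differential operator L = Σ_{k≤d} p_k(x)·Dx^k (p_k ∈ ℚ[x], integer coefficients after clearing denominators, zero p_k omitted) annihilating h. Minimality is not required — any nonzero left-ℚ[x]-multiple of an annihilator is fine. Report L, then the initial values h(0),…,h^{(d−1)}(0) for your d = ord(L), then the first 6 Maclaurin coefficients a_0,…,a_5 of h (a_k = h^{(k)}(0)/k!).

f: a_k = -2, -4, -8, -16, -32, -64, …
g: a_k = -2, -2, -8, -14, -38, -80, …
L₀ := L_f ⊗_s L_g (sym. prod.), ord ≤ 1.
L = (-3 - 2·x + 18·x^2) + (1 - 3·x - x^2 + 6·x^3)·Dx  (order 1).
h: a_k = 4, 12, 40, 108, 292, 744, …
ICs: h(0) = 4.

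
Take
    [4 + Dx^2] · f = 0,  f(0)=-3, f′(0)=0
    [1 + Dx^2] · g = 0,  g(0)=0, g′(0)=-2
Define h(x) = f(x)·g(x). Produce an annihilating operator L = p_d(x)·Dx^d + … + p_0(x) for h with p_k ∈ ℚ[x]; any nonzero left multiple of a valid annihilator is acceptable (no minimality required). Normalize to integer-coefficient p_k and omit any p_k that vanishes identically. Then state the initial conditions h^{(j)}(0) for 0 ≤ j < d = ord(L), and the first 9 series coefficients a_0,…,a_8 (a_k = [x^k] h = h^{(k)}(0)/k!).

f: a_k = -3, 0, 6, 0, -2, 0, 4/15, 0, -2/105, …
g: a_k = 0, -2, 0, 1/3, 0, -1/60, 0, 1/2520, 0, …
Sym-product of L_f,L_g gives L₀ (≤ ord 4).
L = 9 + 10·Dx^2 + Dx^4  (order 4).
h: a_k = 0, 6, 0, -13, 0, 121/20, 0, -1093/840, 0, …
ICs: h(0) = 0, h′(0) = 6, h′′(0) = 0, h′′′(0) = -78.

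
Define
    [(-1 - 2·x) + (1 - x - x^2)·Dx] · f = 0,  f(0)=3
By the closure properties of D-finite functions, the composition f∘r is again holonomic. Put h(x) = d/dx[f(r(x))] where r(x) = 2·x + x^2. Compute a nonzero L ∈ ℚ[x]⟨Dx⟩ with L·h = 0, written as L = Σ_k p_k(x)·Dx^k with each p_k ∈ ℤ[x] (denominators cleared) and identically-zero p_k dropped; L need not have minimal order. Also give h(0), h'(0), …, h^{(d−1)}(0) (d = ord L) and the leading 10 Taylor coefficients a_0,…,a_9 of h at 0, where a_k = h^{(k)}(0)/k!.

f: a_k = 3, 3, 6, 9, 15, 24, 39, 63, 102, 165, …
Change of var in L_f (x↦r) gives L₀.
Derive L from L₀ (diff closure).
L = (9 + 42·x + 105·x^2 + 164·x^3 + 141·x^4 + 60·x^5 + 10·x^6) + (-1 - 3·x + 9·x^2 + 39·x^3 + 55·x^4 + 39·x^5 + 14·x^6 + 2·x^7)·Dx  (order 1).
h: a_k = 6, 54, 288, 1416, 6510, 28710, 123144, 517368, 2139696, 8739960, …
ICs: h(0) = 6.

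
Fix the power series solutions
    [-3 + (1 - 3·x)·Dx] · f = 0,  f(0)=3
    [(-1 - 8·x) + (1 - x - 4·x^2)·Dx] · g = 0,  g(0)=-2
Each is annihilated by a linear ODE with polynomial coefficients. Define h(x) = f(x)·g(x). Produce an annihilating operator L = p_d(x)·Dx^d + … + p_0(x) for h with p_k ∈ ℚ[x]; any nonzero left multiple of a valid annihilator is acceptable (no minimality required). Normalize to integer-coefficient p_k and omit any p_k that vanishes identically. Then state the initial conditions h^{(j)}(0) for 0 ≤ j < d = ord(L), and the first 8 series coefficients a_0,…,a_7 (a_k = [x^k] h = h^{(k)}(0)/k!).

L = (-4 - 2·x + 36·x^2) + (1 - 4·x - x^2 + 12·x^3)·Dx  (order 1).
h: a_k = -6, -24, -102, -360, -1254, -4152, -13542, -43272, …
ICs: h(0) = -6.

f: a_k = 3, 9, 27, 81, 243, 729, 2187, 6561, …
g: a_k = -2, -2, -10, -18, -58, -130, -362, -882, …
h₀=f·g: eliminate ⇒ L₀, order ≤ 1·1.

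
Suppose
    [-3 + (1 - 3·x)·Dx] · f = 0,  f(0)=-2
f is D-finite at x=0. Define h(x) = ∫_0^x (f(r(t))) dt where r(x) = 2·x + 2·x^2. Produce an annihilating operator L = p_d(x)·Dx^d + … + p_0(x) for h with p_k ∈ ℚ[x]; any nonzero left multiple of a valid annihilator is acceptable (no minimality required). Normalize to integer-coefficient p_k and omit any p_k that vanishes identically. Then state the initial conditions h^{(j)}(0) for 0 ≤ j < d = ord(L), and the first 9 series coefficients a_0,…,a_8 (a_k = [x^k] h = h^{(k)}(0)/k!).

f: a_k = -2, -6, -18, -54, -162, -486, -1458, -4374, -13122, …
Substitute x→r, Dx→(1/r')Dx; clear ⇒ L₀.
h=∫h₀ ⇒ L = L₀·Dx.
L = (6 + 12·x)·Dx + (-1 + 6·x + 6·x^2)·Dx^2  (order 2).
h: a_k = 0, -2, -6, -28, -144, -792, -4536, -187056/7, -160704, …
ICs: h(0) = 0, h′(0) = -2.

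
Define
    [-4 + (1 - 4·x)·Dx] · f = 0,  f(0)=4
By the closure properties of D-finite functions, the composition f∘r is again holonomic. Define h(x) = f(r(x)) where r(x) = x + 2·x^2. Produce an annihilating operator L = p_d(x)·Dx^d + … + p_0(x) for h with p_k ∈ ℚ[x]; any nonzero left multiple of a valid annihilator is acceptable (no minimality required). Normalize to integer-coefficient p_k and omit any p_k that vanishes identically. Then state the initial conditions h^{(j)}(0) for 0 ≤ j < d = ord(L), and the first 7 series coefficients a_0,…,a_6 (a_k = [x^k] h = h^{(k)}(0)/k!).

f: a_k = 4, 16, 64, 256, 1024, 4096, 16384, …
f∘r: x↦r, Dx↦Dx/r' in L_f ⇒ L₀.
L = (4 + 16·x) + (-1 + 4·x + 8·x^2)·Dx  (order 1).
h: a_k = 4, 16, 96, 512, 2816, 15360, 83968, …
ICs: h(0) = 4.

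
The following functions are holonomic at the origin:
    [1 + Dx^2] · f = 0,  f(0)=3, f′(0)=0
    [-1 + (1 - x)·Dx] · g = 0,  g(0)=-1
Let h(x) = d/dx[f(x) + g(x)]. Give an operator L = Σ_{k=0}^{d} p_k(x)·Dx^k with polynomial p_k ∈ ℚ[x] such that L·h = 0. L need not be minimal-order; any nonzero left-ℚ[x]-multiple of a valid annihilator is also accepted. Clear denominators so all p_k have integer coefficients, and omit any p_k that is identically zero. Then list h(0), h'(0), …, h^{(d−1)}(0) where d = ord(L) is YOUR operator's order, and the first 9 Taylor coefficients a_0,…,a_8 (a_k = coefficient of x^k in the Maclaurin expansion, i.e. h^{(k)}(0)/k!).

f: a_k = 3, 0, -3/2, 0, 1/8, 0, -1/240, 0, 1/13440, …
g: a_k = -1, -1, -1, -1, -1, -1, -1, -1, -1, …
L₀ := lclm(L_f,L_g); ord L₀ ≤ 2+1.
Derive L from L₀ (diff closure).
L = (26 - 4·x + 2·x^2) + (-7 + 9·x - 3·x^2 + x^3)·Dx + (26 - 4·x + 2·x^2)·Dx^2 + (-7 + 9·x - 3·x^2 + x^3)·Dx^3  (order 3).
h: a_k = -1, -5, -3, -7/2, -5, -241/40, -7, -13439/1680, -9, …
ICs: h(0) = -1, h′(0) = -5, h′′(0) = -6.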